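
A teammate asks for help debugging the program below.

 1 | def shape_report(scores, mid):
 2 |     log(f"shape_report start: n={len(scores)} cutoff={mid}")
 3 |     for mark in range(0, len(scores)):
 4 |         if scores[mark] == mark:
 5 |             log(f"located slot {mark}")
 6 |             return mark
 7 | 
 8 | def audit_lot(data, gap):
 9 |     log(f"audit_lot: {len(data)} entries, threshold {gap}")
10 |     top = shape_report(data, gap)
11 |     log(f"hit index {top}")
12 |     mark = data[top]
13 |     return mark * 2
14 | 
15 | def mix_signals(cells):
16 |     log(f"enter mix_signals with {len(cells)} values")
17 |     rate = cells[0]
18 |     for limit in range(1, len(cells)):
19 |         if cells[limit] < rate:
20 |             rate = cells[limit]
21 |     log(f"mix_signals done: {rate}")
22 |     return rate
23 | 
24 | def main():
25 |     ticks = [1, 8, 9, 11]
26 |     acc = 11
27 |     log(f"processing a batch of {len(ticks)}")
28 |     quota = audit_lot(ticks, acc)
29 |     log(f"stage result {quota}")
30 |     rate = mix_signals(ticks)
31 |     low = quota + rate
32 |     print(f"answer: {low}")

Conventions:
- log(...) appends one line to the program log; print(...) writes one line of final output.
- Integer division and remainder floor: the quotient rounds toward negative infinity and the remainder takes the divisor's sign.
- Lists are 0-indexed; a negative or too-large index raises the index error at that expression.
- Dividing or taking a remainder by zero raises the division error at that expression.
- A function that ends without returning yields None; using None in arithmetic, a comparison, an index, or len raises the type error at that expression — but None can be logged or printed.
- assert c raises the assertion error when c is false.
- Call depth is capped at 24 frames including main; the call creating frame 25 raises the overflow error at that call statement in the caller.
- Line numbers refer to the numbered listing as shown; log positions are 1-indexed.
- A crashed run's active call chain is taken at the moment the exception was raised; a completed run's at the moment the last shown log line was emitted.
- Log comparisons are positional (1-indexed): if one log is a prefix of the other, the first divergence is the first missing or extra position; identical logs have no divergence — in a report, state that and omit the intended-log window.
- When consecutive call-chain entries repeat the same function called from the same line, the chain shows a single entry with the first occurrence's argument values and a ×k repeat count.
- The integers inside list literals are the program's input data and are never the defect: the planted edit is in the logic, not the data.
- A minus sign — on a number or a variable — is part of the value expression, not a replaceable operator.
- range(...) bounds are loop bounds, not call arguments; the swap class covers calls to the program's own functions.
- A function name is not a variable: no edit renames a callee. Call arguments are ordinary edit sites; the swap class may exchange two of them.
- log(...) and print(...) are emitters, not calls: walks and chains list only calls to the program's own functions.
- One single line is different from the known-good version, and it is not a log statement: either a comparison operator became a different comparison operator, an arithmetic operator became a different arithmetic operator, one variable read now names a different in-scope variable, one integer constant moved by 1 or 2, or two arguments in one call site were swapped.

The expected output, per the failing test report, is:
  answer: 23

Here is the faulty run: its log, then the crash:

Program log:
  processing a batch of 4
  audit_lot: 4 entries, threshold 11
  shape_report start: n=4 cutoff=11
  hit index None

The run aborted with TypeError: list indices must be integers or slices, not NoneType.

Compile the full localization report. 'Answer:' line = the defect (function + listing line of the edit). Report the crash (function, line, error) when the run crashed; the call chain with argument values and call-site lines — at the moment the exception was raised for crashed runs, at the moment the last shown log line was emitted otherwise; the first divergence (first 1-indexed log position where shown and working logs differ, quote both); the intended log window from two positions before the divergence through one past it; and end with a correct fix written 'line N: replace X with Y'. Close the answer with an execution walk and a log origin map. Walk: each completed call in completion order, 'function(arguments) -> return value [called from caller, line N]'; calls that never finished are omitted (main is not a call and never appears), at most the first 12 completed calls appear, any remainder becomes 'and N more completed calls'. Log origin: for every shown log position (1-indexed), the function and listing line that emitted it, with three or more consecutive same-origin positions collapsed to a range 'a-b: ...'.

Answer: the defect is in shape_report at line 4.
Core observation: At log position 4 the runs split — shown 'hit index None', but the working version logs 'located slot 3'.
Crash: audit_lot, line 12, TypeError.
Call chain: main -> audit_lot([1, 8, 9, 11], 11) (called at line 28).
First divergence: position 4 — the shown line 'hit index None' should read 'located slot 3'.
Intended log window:
  2: audit_lot: 4 entries, threshold 11
  3: shape_report start: n=4 cutoff=11
  4: located slot 3
  5: hit index 3
Execution walk:
  shape_report([1, 8, 9, 11], 11) -> None  [called from audit_lot, line 10]
Origin of each log line:
  1: from main, line 27
  2: from audit_lot, line 9
  3: from shape_report, line 2
  4: from audit_lot, line 11
A correct fix: line 4: replace `scores[mark] == mark` with `scores[mark] == mid`.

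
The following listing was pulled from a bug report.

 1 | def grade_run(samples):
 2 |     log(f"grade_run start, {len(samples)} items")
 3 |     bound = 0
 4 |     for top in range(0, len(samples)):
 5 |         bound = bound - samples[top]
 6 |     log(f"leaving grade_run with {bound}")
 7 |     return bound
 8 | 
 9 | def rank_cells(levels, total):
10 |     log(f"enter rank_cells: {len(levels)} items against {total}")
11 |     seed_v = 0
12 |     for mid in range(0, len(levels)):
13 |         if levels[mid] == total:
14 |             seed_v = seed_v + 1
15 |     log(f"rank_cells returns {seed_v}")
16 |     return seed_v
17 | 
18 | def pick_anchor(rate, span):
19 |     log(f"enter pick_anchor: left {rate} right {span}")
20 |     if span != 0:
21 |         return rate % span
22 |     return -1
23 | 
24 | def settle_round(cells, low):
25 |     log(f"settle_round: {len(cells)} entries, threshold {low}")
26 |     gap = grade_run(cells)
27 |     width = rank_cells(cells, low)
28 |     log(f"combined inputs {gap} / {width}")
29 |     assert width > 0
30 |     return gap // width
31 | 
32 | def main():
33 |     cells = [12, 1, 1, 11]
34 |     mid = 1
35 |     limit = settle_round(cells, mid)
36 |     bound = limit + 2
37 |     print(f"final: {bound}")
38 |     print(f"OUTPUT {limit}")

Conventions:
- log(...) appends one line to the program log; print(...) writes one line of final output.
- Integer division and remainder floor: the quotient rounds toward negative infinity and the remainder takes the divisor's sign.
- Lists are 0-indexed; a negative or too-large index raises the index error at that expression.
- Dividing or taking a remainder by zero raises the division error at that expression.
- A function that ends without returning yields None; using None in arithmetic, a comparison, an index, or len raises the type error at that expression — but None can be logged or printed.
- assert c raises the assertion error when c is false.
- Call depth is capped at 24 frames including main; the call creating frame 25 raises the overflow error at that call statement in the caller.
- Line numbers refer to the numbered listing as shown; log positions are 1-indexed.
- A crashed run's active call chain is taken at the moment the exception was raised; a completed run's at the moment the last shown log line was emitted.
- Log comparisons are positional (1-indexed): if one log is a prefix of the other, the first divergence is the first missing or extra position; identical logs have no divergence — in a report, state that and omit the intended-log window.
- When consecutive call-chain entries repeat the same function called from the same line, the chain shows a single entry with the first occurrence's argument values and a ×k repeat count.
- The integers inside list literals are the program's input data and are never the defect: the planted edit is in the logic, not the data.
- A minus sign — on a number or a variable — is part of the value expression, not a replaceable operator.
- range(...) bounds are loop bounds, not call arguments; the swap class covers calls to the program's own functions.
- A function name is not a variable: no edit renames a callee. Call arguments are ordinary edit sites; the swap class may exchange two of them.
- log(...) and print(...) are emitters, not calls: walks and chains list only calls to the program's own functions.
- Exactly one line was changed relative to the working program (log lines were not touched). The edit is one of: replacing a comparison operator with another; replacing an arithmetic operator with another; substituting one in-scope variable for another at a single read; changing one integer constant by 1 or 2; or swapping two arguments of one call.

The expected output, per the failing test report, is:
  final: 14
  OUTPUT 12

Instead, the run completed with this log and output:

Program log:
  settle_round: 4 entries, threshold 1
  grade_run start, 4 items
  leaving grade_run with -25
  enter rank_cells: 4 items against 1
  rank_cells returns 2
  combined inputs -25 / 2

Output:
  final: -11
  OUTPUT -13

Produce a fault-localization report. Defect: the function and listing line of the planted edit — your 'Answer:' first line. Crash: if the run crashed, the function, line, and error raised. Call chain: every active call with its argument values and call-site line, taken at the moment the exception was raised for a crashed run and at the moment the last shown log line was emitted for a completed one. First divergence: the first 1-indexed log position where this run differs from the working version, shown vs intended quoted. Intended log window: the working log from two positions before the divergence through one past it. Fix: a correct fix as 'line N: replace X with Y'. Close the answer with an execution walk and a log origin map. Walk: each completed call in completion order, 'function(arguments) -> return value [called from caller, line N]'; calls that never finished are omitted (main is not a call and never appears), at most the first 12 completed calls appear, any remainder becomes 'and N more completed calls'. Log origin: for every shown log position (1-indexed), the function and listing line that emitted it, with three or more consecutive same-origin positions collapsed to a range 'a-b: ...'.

Answer: the defect is in grade_run at line 5.
Key fact: At log position 3 the runs split — shown 'leaving grade_run with -25', but the working version logs 'leaving grade_run with 25'.
Call chain: main -> settle_round([12, 1, 1, 11], 1) (called at line 35).
First divergence: position 3 — the shown line 'leaving grade_run with -25' should read 'leaving grade_run with 25'.
Intended log window:
  1: settle_round: 4 entries, threshold 1
  2: grade_run start, 4 items
  3: leaving grade_run with 25
  4: enter rank_cells: 4 items against 1
Execution walk:
  grade_run([12, 1, 1, 11]) -> -25  [called from settle_round, line 26]
  rank_cells([12, 1, 1, 11], 1) -> 2  [called from settle_round, line 27]
  settle_round([12, 1, 1, 11], 1) -> -13  [called from main, line 35]
Log line origins:
  1: from settle_round, line 25
  2: from grade_run, line 2
  3: from grade_run, line 6
  4: from rank_cells, line 10
  5: from rank_cells, line 15
  6: from settle_round, line 28
A correct fix: line 5: replace `-` with `+`.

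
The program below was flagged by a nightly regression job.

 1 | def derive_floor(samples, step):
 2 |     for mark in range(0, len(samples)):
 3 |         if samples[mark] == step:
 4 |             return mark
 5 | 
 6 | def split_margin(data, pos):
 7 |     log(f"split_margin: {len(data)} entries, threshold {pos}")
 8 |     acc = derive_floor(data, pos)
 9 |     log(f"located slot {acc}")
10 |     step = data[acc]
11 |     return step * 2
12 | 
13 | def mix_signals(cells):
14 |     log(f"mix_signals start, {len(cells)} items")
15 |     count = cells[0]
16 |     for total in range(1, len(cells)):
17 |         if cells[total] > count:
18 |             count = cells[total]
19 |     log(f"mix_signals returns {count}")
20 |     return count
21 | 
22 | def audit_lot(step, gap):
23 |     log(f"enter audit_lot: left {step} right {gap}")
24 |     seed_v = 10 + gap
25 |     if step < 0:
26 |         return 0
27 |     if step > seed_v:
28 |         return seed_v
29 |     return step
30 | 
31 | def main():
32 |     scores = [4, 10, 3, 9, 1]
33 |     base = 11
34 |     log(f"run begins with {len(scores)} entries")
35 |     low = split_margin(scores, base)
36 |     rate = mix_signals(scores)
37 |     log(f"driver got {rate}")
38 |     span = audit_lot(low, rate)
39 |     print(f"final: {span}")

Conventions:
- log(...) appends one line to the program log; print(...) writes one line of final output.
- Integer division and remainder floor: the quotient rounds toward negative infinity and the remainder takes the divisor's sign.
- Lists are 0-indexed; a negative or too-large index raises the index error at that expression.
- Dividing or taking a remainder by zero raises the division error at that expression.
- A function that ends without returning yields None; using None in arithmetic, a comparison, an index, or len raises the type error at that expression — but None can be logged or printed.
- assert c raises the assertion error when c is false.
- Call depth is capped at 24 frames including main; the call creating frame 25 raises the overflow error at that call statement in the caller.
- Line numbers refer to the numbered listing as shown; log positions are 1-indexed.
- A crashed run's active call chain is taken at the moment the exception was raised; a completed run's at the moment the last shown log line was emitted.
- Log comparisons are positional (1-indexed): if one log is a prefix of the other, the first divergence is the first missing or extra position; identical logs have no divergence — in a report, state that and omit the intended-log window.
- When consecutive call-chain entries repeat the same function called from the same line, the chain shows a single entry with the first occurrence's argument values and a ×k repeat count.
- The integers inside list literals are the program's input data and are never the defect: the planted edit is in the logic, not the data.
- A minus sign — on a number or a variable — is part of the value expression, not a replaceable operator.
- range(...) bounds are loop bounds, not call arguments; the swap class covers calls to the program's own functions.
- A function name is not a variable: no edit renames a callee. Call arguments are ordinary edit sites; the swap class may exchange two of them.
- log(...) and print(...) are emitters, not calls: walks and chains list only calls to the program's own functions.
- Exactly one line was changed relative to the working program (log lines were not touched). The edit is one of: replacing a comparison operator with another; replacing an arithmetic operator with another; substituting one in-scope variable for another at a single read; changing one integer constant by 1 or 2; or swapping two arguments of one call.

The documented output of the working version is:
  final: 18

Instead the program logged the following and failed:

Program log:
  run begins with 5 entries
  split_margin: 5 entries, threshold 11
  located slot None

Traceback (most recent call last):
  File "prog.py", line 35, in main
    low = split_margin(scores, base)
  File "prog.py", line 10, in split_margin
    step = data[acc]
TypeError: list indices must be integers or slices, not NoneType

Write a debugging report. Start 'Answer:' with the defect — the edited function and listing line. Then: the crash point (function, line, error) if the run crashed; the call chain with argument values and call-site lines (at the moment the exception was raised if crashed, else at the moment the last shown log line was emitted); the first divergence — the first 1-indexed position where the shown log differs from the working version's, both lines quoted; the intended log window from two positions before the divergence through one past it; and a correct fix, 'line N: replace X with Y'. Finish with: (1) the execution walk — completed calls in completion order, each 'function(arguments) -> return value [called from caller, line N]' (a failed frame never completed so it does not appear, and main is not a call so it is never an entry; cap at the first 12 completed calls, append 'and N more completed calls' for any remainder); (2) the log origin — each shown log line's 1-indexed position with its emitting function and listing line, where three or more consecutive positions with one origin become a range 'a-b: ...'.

Answer: the defect is in main at line 33.
Key observation: Everything matches until log position 2, which reads 'split_margin: 5 entries, threshold 11' in place of 'split_margin: 5 entries, threshold 9'.
Crash: split_margin, line 10, TypeError.
Call chain: main -> split_margin([4, 10, 3, 9, 1], 11) (called at line 35).
First divergence: position 2; shown 'split_margin: 5 entries, threshold 11' vs intended 'split_margin: 5 entries, threshold 9'.
Intended log window:
  1: run begins with 5 entries
  2: split_margin: 5 entries, threshold 9
  3: located slot 3
Execution walk:
  derive_floor([4, 10, 3, 9, 1], 11) -> None  [called from split_margin, line 8]
Log line origins:
  1: from main, line 34
  2: from split_margin, line 7
  3: from split_margin, line 9
A correct fix: line 33: replace `11` with `9`.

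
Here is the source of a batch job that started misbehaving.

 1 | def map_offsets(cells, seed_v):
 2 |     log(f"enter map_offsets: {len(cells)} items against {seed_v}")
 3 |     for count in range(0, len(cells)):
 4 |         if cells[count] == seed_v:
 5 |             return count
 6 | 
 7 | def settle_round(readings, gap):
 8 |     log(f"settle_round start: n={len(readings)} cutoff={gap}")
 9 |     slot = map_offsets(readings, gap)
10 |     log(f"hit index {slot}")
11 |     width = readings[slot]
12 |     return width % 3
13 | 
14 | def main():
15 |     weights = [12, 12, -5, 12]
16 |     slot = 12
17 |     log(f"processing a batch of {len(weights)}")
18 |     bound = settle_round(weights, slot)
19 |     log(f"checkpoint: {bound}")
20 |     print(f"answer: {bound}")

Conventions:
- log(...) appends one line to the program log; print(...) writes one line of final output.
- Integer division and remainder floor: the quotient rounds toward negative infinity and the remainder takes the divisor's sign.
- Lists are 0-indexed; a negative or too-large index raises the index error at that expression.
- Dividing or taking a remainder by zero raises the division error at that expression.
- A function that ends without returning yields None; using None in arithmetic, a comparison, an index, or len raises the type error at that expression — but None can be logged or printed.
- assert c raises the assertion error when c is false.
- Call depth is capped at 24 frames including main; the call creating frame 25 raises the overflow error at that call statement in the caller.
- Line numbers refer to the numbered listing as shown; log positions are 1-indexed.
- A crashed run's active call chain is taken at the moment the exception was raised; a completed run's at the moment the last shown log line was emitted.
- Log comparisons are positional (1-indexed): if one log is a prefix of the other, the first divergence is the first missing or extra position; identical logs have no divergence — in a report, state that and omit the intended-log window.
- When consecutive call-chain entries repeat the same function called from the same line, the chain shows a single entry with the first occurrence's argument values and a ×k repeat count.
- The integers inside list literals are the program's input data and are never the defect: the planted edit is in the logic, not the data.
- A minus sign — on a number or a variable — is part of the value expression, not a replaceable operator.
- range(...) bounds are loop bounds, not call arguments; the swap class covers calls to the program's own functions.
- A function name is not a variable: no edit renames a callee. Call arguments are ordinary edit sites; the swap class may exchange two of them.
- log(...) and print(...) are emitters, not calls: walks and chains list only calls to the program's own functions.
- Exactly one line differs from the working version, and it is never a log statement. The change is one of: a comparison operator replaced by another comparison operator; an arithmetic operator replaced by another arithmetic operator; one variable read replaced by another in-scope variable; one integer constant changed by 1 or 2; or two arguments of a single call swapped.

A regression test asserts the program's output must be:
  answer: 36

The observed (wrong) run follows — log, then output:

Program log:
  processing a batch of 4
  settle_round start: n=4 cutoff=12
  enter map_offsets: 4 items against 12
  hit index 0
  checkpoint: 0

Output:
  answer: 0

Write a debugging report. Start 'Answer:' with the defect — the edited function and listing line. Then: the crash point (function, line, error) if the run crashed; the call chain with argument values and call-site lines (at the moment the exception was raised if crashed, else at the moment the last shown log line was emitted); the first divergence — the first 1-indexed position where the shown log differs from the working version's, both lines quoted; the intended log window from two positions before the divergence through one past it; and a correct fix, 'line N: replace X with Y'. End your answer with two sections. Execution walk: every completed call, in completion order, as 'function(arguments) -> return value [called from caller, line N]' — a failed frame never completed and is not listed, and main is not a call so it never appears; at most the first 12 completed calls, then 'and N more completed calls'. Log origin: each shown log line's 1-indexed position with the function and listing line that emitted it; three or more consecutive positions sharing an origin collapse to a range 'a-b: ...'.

Answer: the defect is in settle_round at line 12.
Core observation: Log line 5 is where behavior first shows: 'checkpoint: 0' appears instead of 'checkpoint: 36'.
Call chain: main.
First divergence: position 5 — shown 'checkpoint: 0', intended 'checkpoint: 36'.
Intended log window:
  3: enter map_offsets: 4 items against 12
  4: hit index 0
  5: checkpoint: 36
Execution walk:
  map_offsets([12, 12, -5, 12], 12) -> 0  [called from settle_round, line 9]
  settle_round([12, 12, -5, 12], 12) -> 0  [called from main, line 18]
Log origins:
  1 — main, line 17
  2 — settle_round, line 8
  3 — map_offsets, line 2
  4 — settle_round, line 10
  5 — main, line 19
A correct fix: line 12: replace `%` with `*`.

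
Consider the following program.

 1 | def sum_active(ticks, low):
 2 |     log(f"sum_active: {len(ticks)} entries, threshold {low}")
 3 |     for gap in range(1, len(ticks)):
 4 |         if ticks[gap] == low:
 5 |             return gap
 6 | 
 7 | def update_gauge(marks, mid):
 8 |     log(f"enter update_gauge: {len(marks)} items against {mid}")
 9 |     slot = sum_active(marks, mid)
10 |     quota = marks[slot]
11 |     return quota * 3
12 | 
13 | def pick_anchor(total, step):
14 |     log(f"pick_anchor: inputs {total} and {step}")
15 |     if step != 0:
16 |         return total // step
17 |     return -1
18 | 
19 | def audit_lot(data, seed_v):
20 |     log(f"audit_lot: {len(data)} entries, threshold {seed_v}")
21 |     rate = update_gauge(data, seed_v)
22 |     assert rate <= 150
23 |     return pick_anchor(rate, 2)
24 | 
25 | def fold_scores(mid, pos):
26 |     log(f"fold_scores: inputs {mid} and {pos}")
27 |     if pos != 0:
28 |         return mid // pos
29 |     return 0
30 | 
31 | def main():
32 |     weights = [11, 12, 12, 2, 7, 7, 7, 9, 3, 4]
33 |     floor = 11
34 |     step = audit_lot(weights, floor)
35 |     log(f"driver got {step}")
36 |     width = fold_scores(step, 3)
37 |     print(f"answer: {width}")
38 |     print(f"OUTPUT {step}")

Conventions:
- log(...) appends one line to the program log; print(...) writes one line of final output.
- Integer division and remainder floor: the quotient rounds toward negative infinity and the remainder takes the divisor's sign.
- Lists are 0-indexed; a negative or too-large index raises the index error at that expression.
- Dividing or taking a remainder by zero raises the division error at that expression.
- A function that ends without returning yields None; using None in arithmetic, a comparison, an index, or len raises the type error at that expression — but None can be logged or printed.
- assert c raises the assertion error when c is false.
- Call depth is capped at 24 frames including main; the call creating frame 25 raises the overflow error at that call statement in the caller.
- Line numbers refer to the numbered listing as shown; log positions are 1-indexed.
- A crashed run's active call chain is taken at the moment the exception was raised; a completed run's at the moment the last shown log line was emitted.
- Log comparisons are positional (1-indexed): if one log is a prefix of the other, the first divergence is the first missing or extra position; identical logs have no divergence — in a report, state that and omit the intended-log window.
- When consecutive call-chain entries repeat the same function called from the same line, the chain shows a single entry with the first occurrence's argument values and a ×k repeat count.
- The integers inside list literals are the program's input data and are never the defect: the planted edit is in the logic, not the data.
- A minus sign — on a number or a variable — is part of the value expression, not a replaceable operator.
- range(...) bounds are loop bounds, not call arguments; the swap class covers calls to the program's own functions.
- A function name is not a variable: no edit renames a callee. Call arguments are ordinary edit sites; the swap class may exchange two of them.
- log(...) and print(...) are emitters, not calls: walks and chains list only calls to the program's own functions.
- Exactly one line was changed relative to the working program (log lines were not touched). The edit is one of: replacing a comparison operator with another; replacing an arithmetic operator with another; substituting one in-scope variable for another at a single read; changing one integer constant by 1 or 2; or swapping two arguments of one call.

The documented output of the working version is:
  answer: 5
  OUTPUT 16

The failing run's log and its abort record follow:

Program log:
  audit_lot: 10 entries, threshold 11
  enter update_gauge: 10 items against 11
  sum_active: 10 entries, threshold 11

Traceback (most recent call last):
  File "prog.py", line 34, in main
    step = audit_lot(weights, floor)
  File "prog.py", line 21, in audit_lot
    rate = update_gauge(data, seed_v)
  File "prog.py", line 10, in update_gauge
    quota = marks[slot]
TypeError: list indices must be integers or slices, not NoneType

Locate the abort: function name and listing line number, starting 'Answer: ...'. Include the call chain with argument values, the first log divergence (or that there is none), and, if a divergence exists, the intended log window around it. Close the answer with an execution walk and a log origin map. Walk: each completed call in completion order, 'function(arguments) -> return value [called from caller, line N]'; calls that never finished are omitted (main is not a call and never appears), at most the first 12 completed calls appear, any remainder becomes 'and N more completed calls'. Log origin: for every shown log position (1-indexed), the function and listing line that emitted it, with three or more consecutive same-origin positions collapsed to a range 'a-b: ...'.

Answer: the error was raised in update_gauge, line 10.
Core observation: Only 3 log lines were emitted before the run died; the intended continuation was 'pick_anchor: inputs 33 and 2'.
Call chain: main -> audit_lot([11, 12, 12, 2, 7, 7, 7, 9, 3, 4], 11) (called at line 34) -> update_gauge([11, 12, 12, 2, 7, 7, 7, 9, 3, 4], 11) (called at line 21).
First divergence: position 4 — the faulty run's log ends after 3 lines; the working version continues with 'pick_anchor: inputs 33 and 2'.
Intended log window:
  2: enter update_gauge: 10 items against 11
  3: sum_active: 10 entries, threshold 11
  4: pick_anchor: inputs 33 and 2
  5: driver got 16
Execution walk:
  sum_active([11, 12, 12, 2, 7, 7, 7, 9, 3, 4], 11) -> None  [called from update_gauge, line 9]
Log line origins:
  1: emitted by audit_lot (line 20)
  2: emitted by update_gauge (line 8)
  3: emitted by sum_active (line 2)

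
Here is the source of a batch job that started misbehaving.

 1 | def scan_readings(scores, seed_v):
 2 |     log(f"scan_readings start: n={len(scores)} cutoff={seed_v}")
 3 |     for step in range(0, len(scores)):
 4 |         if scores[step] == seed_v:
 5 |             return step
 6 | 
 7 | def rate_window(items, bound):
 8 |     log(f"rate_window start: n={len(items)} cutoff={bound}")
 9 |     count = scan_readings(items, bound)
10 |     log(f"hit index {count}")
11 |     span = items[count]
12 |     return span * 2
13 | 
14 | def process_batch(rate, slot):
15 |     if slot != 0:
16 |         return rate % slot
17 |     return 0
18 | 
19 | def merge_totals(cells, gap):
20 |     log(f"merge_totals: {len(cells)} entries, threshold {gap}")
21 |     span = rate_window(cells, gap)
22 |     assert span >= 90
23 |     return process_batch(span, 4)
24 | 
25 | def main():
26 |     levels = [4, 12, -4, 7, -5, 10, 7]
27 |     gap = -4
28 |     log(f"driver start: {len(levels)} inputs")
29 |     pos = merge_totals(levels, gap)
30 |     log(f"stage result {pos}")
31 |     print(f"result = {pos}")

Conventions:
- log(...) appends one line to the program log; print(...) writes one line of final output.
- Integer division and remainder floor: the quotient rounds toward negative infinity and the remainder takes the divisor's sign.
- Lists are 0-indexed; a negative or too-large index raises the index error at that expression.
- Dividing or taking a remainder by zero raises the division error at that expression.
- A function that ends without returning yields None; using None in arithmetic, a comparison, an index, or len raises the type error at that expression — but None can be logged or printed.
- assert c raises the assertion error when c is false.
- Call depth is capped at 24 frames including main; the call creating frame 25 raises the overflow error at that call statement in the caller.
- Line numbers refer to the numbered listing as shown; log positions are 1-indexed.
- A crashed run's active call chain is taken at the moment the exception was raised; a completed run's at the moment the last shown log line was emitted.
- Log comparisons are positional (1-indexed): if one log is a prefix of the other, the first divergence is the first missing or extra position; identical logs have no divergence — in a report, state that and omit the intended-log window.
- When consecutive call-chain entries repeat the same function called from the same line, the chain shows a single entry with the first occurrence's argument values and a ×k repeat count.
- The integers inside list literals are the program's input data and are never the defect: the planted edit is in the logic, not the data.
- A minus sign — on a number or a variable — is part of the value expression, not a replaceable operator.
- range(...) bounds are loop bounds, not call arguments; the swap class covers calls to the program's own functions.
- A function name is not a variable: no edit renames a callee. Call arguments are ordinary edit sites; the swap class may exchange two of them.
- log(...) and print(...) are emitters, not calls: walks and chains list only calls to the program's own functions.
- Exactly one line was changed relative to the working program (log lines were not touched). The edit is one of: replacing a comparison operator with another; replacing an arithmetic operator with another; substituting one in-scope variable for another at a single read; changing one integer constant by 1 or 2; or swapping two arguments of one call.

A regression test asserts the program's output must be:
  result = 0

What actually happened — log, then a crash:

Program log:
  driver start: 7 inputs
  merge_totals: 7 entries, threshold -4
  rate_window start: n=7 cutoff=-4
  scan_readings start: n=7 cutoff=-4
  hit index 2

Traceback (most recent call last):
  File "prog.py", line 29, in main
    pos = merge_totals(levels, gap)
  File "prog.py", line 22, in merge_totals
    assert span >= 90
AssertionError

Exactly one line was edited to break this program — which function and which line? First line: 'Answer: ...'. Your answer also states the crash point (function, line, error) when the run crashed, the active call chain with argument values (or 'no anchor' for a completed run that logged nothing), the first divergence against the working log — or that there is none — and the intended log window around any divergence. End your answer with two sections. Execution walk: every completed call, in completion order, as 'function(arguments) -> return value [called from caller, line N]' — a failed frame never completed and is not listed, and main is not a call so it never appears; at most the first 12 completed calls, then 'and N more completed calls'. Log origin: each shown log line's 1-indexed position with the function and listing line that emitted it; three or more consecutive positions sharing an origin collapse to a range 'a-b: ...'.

Answer: the defect is in merge_totals at line 22.
Core observation: The shown log is a 5-line prefix of the intended one, whose next entry is 'stage result 0'.
Crash: merge_totals, line 22, AssertionError.
Call chain: main -> merge_totals([4, 12, -4, 7, -5, 10, 7], -4) (called at line 29).
First divergence: position 6 (shown log ended at 5 lines; the working version continues: 'stage result 0').
Intended log window:
  4: scan_readings start: n=7 cutoff=-4
  5: hit index 2
  6: stage result 0
Execution walk:
  scan_readings([4, 12, -4, 7, -5, 10, 7], -4) -> 2  [called from rate_window, line 9]
  rate_window([4, 12, -4, 7, -5, 10, 7], -4) -> -8  [called from merge_totals, line 21]
Origin of each log line:
  1: logged in main at line 28
  2: logged in merge_totals at line 20
  3: logged in rate_window at line 8
  4: logged in scan_readings at line 2
  5: logged in rate_window at line 10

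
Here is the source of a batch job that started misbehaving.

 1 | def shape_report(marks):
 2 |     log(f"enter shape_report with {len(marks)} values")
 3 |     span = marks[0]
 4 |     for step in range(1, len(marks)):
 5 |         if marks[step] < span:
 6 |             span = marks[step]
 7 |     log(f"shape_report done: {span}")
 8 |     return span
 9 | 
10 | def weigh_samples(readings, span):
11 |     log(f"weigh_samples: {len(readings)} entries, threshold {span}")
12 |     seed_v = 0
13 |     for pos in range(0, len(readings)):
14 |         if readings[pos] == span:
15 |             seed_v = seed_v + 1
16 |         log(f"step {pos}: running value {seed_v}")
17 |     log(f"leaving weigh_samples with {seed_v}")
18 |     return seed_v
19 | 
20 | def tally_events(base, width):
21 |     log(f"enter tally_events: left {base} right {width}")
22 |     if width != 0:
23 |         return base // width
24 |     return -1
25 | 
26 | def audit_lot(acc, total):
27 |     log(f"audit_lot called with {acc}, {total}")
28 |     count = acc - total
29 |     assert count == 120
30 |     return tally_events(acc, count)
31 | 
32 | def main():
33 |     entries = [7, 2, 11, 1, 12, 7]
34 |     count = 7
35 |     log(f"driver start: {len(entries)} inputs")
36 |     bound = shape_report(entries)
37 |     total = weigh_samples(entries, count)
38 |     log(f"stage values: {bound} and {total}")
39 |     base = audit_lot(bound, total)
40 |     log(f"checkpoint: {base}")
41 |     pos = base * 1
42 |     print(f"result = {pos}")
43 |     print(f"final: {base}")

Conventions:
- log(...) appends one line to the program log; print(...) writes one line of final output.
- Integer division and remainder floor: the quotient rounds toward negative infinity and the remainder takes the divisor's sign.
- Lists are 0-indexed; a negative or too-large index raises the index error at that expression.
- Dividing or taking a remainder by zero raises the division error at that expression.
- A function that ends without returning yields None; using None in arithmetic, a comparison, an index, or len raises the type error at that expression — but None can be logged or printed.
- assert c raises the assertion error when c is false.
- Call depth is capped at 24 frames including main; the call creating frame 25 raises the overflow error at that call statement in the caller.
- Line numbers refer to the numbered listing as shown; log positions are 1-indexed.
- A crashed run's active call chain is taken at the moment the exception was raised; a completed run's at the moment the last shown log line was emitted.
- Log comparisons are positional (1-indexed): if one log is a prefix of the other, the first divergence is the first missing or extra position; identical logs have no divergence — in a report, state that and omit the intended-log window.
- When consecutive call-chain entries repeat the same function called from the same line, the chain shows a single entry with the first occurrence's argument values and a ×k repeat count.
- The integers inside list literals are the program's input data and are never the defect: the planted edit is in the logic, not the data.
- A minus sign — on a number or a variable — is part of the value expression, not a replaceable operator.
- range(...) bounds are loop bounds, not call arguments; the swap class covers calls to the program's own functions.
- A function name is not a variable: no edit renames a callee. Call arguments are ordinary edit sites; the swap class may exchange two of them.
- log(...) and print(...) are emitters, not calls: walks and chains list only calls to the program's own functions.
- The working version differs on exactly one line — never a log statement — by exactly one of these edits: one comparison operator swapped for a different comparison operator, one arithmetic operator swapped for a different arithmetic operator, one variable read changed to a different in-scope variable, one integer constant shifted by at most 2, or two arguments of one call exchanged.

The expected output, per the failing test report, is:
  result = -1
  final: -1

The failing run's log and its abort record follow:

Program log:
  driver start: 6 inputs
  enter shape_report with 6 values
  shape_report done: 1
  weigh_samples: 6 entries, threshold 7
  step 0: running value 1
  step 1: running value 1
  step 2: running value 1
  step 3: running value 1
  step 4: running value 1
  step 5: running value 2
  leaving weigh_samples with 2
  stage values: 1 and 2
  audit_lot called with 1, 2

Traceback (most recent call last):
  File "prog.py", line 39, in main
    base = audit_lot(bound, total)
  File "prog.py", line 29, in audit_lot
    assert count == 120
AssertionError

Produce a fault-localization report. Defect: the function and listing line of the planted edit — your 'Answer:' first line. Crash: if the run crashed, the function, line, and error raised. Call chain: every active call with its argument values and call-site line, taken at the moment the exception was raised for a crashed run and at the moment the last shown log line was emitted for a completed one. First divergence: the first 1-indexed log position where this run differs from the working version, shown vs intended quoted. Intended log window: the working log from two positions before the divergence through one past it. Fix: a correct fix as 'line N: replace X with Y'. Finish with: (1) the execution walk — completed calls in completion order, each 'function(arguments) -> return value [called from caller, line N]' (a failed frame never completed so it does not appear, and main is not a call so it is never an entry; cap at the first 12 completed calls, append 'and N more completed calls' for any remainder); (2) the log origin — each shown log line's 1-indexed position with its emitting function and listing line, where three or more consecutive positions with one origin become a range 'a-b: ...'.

Answer: the defect is in audit_lot at line 29.
Key fact: After 13 matching log lines the faulty run goes silent, while the working version continues with 'enter tally_events: left 1 right -1'.
Crash: audit_lot, line 29, AssertionError.
Call chain: main -> audit_lot(1, 2) (called at line 39).
First divergence: position 14 — the faulty run's log ends after 13 lines; the working version continues with 'enter tally_events: left 1 right -1'.
Intended log window:
  12: stage values: 1 and 2
  13: audit_lot called with 1, 2
  14: enter tally_events: left 1 right -1
  15: checkpoint: -1
Execution walk:
  shape_report([7, 2, 11, 1, 12, 7]) -> 1  [called from main, line 36]
  weigh_samples([7, 2, 11, 1, 12, 7], 7) -> 2  [called from main, line 37]
Log line origins:
  1: emitted by main (line 35)
  2: emitted by shape_report (line 2)
  3: emitted by shape_report (line 7)
  4: emitted by weigh_samples (line 11)
  5-10: emitted by weigh_samples (line 16)
  11: emitted by weigh_samples (line 17)
  12: emitted by main (line 38)
  13: emitted by audit_lot (line 27)
A correct fix: line 29: replace `==` with `<=`.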